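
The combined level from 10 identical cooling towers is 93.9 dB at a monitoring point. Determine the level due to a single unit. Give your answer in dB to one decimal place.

10 equal contributions raise the level by 10·log₁₀ 10 = 10.000 dB, so each unit alone gives 93.9 − 10.000.

83.9 dB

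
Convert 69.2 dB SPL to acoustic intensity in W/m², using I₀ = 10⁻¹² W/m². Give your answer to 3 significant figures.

8.32e-06 W/m²

L = 10·log₁₀(I/I₀) ⇒ I = I₀·10^(L/10) = 10⁻¹² × 10^6.92.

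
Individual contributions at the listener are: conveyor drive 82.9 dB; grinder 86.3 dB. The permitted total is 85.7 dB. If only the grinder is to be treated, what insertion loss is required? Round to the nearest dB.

4 dB

Everything except the grinder sums to 10^(82.9/10) = 1.950e+08 in linear terms, 82.90 dB.
To meet 85.7 dB overall, the treated grinder may contribute at most 10^(85.7/10) − 1.950e+08 = 1.766e+08, i.e. 82.47 dB.
So the grinder must be reduced from 86.3 to 82.47 dB: IL = 3.83 dB.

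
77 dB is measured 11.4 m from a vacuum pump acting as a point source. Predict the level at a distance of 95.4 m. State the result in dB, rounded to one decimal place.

58.5 dB

Spherical spreading from a point source gives a 20·log₁₀(r₂/r₁) drop.
L₂ = 77 − 20·log₁₀(95.4/11.4) = 77 − 18.453 = 58.55 dB.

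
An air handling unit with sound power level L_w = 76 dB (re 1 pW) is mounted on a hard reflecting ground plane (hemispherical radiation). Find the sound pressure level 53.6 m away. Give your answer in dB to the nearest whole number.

33 dB

Free-field hemispherical radiation: L_p = L_w − 10·log₁₀(2π·r²), r = 53.6 m.
2π·r² = 1.805e+04 m², 10·log₁₀ of that is 42.565 dB.
L_p = 76 − 42.565 = 33.43 dB.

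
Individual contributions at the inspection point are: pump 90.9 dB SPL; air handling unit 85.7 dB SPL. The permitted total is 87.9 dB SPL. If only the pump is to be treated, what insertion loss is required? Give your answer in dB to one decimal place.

Everything except the pump sums to 10^(85.7/10) = 3.715e+08 in linear terms, 85.70 dB SPL.
The limit corresponds to 10^(87.9/10) = 6.166e+08; subtracting the fixed part leaves 2.451e+08 for the pump, i.e. 83.89 dB SPL.
So the pump must be reduced from 90.9 to 83.89 dB SPL: IL = 7.01 dB.

7.0 dB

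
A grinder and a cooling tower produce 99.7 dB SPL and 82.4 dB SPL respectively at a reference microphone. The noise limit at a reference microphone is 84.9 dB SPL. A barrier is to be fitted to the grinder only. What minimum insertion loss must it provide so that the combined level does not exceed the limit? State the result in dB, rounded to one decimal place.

18.4 dB

Everything except the grinder sums to 10^(82.4/10) = 1.738e+08 in linear terms, 82.40 dB SPL.
To meet 84.9 dB SPL overall, the treated grinder may contribute at most 10^(84.9/10) − 1.738e+08 = 1.352e+08, i.e. 81.31 dB SPL.
So the grinder must be reduced from 99.7 to 81.31 dB SPL: IL = 18.39 dB.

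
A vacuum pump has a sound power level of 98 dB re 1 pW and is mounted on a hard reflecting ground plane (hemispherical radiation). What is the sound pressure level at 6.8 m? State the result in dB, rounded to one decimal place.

Free-field hemispherical radiation: L_p = L_w − 10·log₁₀(2π·r²), r = 6.8 m.
2π·r² = 290.5 m², 10·log₁₀ of that is 24.632 dB.
L_p = 98 − 24.632 = 73.37 dB.

73.4 dB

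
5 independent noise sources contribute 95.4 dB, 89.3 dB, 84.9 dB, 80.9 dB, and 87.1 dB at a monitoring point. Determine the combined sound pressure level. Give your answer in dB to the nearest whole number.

For uncorrelated sources the intensities add, so convert each level to linear form, sum, and take 10·log₁₀ of the total.
Σ 10^(L/10) = 10^(95.4/10) + 10^(89.3/10) + 10^(84.9/10) + 10^(80.9/10) + 10^(87.1/10) = 5.263e+09.
L_total = 10·log₁₀(5.263e+09) = 97.21 dB.

97 dB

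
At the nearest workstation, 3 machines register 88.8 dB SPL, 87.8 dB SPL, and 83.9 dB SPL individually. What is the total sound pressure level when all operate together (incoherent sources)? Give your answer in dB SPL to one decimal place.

92.1 dB SPL

Incoherent sources combine by intensity addition: L_total = 10·log₁₀(Σ 10^(L_i/10)).
Σ 10^(L/10) = 10^(88.8/10) + 10^(87.8/10) + 10^(83.9/10) = 1.607e+09.
L_total = 10·log₁₀(1.607e+09) = 92.06 dB SPL.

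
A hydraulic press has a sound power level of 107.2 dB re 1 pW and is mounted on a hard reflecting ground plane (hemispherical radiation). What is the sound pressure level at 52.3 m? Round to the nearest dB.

L_p = L_w − 10·log₁₀(2π·r²) with r = 52.3 m.
2π·r² = 1.719e+04 m², 10·log₁₀ of that is 42.352 dB.
L_p = 107.2 − 42.352 = 64.85 dB.

65 dB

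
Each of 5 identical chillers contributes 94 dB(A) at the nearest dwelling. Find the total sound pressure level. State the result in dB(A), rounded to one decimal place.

N identical incoherent sources raise the level by 10·log₁₀ N.
L_total = 94 + 10·log₁₀(5) = 94 + 6.990 = 100.99 dB(A).

101.0 dB(A)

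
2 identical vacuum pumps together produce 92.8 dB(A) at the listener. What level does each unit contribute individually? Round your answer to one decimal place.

For N identical incoherent sources L_total = L₁ + 10·log₁₀ N, so L₁ = 92.8 − 10·log₁₀(2) = 92.8 − 3.010.

89.8 dB(A)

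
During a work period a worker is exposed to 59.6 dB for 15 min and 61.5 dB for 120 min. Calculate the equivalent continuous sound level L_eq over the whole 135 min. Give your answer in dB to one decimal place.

The energy average is taken in the linear domain: L_eq = 10·log₁₀[(Σ tᵢ·10^(Lᵢ/10))/T], T = 135 min.
Σ tᵢ·10^(Lᵢ/10) = 15·10^(59.6/10) + 120·10^(61.5/10) = 1.832e+08.
L_eq = 10·log₁₀(1.832e+08/135) = 61.33 dB.

61.3 dB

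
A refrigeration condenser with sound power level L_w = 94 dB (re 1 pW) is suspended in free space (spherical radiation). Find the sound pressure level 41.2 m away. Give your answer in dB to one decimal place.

L_p = L_w − 10·log₁₀(4π·r²) with r = 41.2 m.
4π·r² = 2.133e+04 m², 10·log₁₀ of that is 43.290 dB.
L_p = 94 − 43.290 = 50.71 dB.

50.7 dB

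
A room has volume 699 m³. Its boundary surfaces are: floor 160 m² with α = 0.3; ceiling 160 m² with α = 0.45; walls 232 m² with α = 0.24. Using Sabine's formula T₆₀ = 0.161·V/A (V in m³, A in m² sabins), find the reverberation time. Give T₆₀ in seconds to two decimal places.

A = Σ Sᵢαᵢ = 160·0.3 + 160·0.45 + 232·0.24 = 175.68 m².
T₆₀ = 0.161·V/A = 0.161·699/175.68 = 0.641 s.

0.64 s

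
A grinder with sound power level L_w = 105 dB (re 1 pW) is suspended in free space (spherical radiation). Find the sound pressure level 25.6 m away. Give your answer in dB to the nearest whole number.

L_p = L_w − 10·log₁₀(4π·r²) with r = 25.6 m.
4π·r² = 8235 m², 10·log₁₀ of that is 39.157 dB.
L_p = 105 − 39.157 = 65.84 dB.

66 dB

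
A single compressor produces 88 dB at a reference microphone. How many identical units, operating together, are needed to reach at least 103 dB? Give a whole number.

32

Need L₁ + 10·log₁₀ N ≥ 103, i.e. log₁₀ N ≥ 1.50.
N ≥ 10^(15.0/10) = 31.623, so N = 32.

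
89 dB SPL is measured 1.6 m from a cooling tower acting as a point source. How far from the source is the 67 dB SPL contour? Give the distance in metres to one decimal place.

20.1 m

Point-source spreading drops the level by 20·log₁₀(r₂/r₁); inverting, r₂/r₁ = 10^(ΔL/20).
r₂ = 1.6·10^((89−67)/20) = 1.6·10^(22.0/20) = 20.14 m.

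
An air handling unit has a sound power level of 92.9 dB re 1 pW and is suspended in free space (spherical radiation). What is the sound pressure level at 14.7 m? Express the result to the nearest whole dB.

59 dB

Free-field spherical radiation: L_p = L_w − 10·log₁₀(4π·r²), r = 14.7 m.
4π·r² = 2715 m², 10·log₁₀ of that is 34.338 dB.
L_p = 92.9 − 34.338 = 58.56 dB.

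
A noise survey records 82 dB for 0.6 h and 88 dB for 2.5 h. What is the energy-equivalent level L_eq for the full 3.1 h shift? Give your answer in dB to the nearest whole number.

The energy average is taken in the linear domain: L_eq = 10·log₁₀[(Σ tᵢ·10^(Lᵢ/10))/T], T = 3.1 h.
Σ tᵢ·10^(Lᵢ/10) = 0.6·10^(82/10) + 2.5·10^(88/10) = 1.672e+09.
L_eq = 10·log₁₀(1.672e+09/3.1) = 87.32 dB.

87 dB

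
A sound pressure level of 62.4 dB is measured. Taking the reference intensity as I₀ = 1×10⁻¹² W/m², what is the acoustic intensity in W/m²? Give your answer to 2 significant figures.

I = I₀·10^(L/10) = 10⁻¹² × 10^(62.4/10) = 10^(-5.760).

1.7e-06 W/m²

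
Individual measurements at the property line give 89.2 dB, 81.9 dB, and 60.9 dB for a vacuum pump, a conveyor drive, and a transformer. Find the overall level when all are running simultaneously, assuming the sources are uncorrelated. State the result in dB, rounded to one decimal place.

89.9 dB

For uncorrelated sources the intensities add, so convert each level to linear form, sum, and take 10·log₁₀ of the total.
Σ 10^(L/10) = 10^(89.2/10) + 10^(81.9/10) + 10^(60.9/10) = 9.879e+08.
L_total = 10·log₁₀(9.879e+08) = 89.95 dB.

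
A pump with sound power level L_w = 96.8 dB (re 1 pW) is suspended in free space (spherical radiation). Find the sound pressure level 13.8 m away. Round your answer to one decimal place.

The power spreads over a sphere of area 4π·r², so L_p = L_w − 10·log₁₀(4π·r²).
4π·r² = 2393 m², 10·log₁₀ of that is 33.790 dB.
L_p = 96.8 − 33.790 = 63.01 dB.

63.0 dB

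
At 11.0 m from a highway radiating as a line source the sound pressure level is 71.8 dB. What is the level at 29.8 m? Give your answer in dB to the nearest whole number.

67 dB

Cylindrical spreading from a line source gives a 10·log₁₀(r₂/r₁) drop.
L₂ = 71.8 − 10·log₁₀(29.8/11.0) = 71.8 − 4.328 = 67.47 dB.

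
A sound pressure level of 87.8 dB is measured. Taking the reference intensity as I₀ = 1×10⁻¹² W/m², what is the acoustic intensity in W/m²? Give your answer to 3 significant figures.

L = 10·log₁₀(I/I₀) ⇒ I = I₀·10^(L/10) = 10⁻¹² × 10^8.78.

0.000603 W/m²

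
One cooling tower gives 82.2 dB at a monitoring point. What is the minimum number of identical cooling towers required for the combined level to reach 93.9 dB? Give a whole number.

The shortfall is 93.9 − 82.2 = 11.7 dB, and N units add 10·log₁₀ N, so need 10·log₁₀ N ≥ 11.7.
N ≥ 10^(11.7/10) = 14.791, so N = 15.

15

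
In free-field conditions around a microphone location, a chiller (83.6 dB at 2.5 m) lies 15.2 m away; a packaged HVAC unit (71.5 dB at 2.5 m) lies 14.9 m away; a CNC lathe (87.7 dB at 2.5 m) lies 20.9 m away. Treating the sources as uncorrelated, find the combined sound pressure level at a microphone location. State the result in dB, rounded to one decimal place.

Propagate each source to the receiver with L = L_ref − 20·log₁₀(r/r_ref), then add intensities.
chiller: 83.6 − 20·log₁₀(15.2/2.5) = 83.6 − 15.68 = 67.92 dB.
packaged HVAC unit: 71.5 − 20·log₁₀(14.9/2.5) = 71.5 − 15.50 = 56.00 dB.
CNC lathe: 87.7 − 20·log₁₀(20.9/2.5) = 87.7 − 18.44 = 69.26 dB.
Σ 10^(L/10) = 1.502e+07 → L_total = 10·log₁₀(1.502e+07) = 71.77 dB.

71.8 dB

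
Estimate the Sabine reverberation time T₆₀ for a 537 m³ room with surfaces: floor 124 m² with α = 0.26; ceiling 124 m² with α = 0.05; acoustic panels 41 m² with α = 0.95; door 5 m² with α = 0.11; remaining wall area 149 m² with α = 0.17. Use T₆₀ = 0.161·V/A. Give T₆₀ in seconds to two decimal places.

0.84 s

Total absorption A = 124·0.26 + 124·0.05 + 41·0.95 + 5·0.11 + 149·0.17 = 103.27 m² sabins.
T₆₀ = 0.161·V/A = 0.161·537/103.27 = 0.837 s.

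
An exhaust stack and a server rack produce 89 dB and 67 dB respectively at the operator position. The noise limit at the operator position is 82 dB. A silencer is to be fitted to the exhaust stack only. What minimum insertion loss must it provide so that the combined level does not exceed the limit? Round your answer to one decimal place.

7.1 dB

Fixed contribution from the other source: Σ 10^(L/10) = 10^(67/10) = 5.012e+06 (67.00 dB).
The limit corresponds to 10^(82/10) = 1.585e+08; subtracting the fixed part leaves 1.535e+08 for the exhaust stack, i.e. 81.86 dB.
Required insertion loss = 89 − 81.86 = 7.14 dB.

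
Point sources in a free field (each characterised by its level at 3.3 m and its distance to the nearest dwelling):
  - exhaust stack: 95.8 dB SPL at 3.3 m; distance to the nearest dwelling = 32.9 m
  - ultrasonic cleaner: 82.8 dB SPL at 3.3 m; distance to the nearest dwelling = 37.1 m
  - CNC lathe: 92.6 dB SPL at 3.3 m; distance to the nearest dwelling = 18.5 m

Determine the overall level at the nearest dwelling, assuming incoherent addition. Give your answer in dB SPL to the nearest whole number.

Propagate each source to the receiver with L = L_ref − 20·log₁₀(r/r_ref), then add intensities.
exhaust stack: 95.8 − 20·log₁₀(32.9/3.3) = 95.8 − 19.97 = 75.83 dB SPL.
ultrasonic cleaner: 82.8 − 20·log₁₀(37.1/3.3) = 82.8 − 21.02 = 61.78 dB SPL.
CNC lathe: 92.6 − 20·log₁₀(18.5/3.3) = 92.6 − 14.97 = 77.63 dB SPL.
Σ 10^(L/10) = 9.766e+07 → L_total = 10·log₁₀(9.766e+07) = 79.90 dB SPL.

80 dB SPL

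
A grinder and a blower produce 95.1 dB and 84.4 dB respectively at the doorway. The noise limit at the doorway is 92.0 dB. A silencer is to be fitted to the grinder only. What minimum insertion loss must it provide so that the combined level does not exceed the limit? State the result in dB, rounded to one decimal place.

3.9 dB

Fixed contribution from the other source: Σ 10^(L/10) = 10^(84.4/10) = 2.754e+08 (84.40 dB).
To meet 92.0 dB overall, the treated grinder may contribute at most 10^(92.0/10) − 2.754e+08 = 1.309e+09, i.e. 91.17 dB.
Required insertion loss = 95.1 − 91.17 = 3.93 dB.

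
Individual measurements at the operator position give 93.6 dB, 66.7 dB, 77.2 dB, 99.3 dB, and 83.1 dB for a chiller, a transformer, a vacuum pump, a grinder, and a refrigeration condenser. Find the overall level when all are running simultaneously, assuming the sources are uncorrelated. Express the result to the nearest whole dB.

Incoherent sources combine by intensity addition: L_total = 10·log₁₀(Σ 10^(L_i/10)).
Σ 10^(L/10) = 10^(93.6/10) + 10^(66.7/10) + 10^(77.2/10) + 10^(99.3/10) + 10^(83.1/10) = 1.106e+10.
L_total = 10·log₁₀(1.106e+10) = 100.44 dB.

100 dB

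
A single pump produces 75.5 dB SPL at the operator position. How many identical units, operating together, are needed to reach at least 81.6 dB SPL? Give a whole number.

5

N identical sources give L₁ + 10·log₁₀ N, so require 10·log₁₀ N ≥ 81.6 − 75.5 = 6.1 dB.
N ≥ 10^(6.1/10) = 4.074, so N = 5.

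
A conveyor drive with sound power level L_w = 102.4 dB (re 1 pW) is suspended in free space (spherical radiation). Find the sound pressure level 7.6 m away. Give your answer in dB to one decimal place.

73.8 dB

L_p = L_w − 10·log₁₀(4π·r²) with r = 7.6 m.
4π·r² = 725.8 m², 10·log₁₀ of that is 28.608 dB.
L_p = 102.4 − 28.608 = 73.79 dB.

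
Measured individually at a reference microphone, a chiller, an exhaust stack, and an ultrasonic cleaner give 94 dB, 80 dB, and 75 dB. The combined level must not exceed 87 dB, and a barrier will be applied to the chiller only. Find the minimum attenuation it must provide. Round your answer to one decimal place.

8.3 dB

Everything except the chiller sums to 10^(80/10) + 10^(75/10) = 1.316e+08 in linear terms, 81.19 dB.
To meet 87 dB overall, the treated chiller may contribute at most 10^(87/10) − 1.316e+08 = 3.696e+08, i.e. 85.68 dB.
So the chiller must be reduced from 94 to 85.68 dB: IL = 8.32 dB.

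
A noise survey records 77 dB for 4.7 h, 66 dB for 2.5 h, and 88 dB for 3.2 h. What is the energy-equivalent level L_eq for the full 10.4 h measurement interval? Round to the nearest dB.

83 dB

L_eq = 10·log₁₀[(1/T)·Σ tᵢ·10^(Lᵢ/10)] with T = 10.4 h.
Σ tᵢ·10^(Lᵢ/10) = 4.7·10^(77/10) + 2.5·10^(66/10) + 3.2·10^(88/10) = 2.265e+09.
L_eq = 10·log₁₀(2.265e+09/10.4) = 83.38 dB.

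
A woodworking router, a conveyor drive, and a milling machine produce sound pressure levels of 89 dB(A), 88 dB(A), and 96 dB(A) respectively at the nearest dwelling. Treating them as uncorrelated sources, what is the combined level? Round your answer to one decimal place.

97.3 dB(A)

For uncorrelated sources the intensities add, so convert each level to linear form, sum, and take 10·log₁₀ of the total.
Σ 10^(L/10) = 10^(89/10) + 10^(88/10) + 10^(96/10) = 5.406e+09.
L_total = 10·log₁₀(5.406e+09) = 97.33 dB(A).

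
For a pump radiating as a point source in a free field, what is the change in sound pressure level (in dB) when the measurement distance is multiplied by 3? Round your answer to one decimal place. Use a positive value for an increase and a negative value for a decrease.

-9.5 dB

Point-source spreading: ΔL = −20·log₁₀(r₂/r₁).
ΔL = −20·log₁₀(3) = -9.54 dB.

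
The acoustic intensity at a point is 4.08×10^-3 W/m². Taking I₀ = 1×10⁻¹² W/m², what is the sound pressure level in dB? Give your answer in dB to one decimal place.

I/I₀ = 4.08×10^-3/10⁻¹² = 4.08×10^9, and L = 10·log₁₀(I/I₀).
L = 10·(0.6107 + 9) = 96.11 dB.

96.1 dB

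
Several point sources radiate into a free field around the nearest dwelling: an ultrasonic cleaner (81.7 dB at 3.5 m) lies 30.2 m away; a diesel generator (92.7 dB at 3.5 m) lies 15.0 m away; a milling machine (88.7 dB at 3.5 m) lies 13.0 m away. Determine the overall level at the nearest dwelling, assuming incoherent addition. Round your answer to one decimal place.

82.0 dB

First find each source's level at the receiver (point-source: −20·log₁₀(r/r_ref)), then combine on an intensity basis.
ultrasonic cleaner: 81.7 − 20·log₁₀(30.2/3.5) = 81.7 − 18.72 = 62.98 dB.
diesel generator: 92.7 − 20·log₁₀(15.0/3.5) = 92.7 − 12.64 = 80.06 dB.
milling machine: 88.7 − 20·log₁₀(13.0/3.5) = 88.7 − 11.40 = 77.30 dB.
Σ 10^(L/10) = 1.571e+08 → L_total = 10·log₁₀(1.571e+08) = 81.96 dB.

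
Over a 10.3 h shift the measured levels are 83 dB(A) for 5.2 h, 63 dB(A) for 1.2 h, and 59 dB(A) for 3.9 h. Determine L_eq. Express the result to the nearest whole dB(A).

The energy average is taken in the linear domain: L_eq = 10·log₁₀[(Σ tᵢ·10^(Lᵢ/10))/T], T = 10.3 h.
Σ tᵢ·10^(Lᵢ/10) = 5.2·10^(83/10) + 1.2·10^(63/10) + 3.9·10^(59/10) = 1.043e+09.
L_eq = 10·log₁₀(1.043e+09/10.3) = 80.05 dB(A).

80 dB(A)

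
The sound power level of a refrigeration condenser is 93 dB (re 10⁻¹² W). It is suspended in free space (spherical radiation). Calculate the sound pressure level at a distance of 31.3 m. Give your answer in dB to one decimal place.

Free-field spherical radiation: L_p = L_w − 10·log₁₀(4π·r²), r = 31.3 m.
4π·r² = 1.231e+04 m², 10·log₁₀ of that is 40.903 dB.
L_p = 93 − 40.903 = 52.10 dB.

52.1 dB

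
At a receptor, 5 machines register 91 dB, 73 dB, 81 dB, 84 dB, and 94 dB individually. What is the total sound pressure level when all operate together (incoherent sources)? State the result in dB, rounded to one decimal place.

Incoherent sources combine by intensity addition: L_total = 10·log₁₀(Σ 10^(L_i/10)).
Σ 10^(L/10) = 10^(91/10) + 10^(73/10) + 10^(81/10) + 10^(84/10) + 10^(94/10) = 4.168e+09.
L_total = 10·log₁₀(4.168e+09) = 96.20 dB.

96.2 dB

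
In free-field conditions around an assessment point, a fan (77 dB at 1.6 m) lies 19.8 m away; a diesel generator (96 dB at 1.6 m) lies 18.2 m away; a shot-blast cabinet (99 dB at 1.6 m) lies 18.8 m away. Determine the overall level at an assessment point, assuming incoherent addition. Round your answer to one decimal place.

79.5 dB

Apply inverse-square spreading to bring every level to the receiver, then sum 10^(L/10).
fan: 77 − 20·log₁₀(19.8/1.6) = 77 − 21.85 = 55.15 dB.
diesel generator: 96 − 20·log₁₀(18.2/1.6) = 96 − 21.12 = 74.88 dB.
shot-blast cabinet: 99 − 20·log₁₀(18.8/1.6) = 99 − 21.40 = 77.60 dB.
Σ 10^(L/10) = 8.863e+07 → L_total = 10·log₁₀(8.863e+07) = 79.48 dB.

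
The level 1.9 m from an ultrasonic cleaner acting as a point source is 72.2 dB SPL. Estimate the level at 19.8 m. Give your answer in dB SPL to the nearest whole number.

Point-source attenuation: ΔL = 20·log₁₀(r₂/r₁) = 20·log₁₀(19.8/1.9) = 20.358 dB.
L₂ = 72.2 − 20·log₁₀(19.8/1.9) = 72.2 − 20.358 = 51.84 dB SPL.

52 dB SPL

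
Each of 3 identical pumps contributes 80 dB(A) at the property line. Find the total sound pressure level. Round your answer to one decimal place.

84.8 dB(A)

L_total = L₁ + 10·log₁₀ N for N identical incoherent sources.
L_total = 80 + 10·log₁₀(3) = 80 + 4.771 = 84.77 dB(A).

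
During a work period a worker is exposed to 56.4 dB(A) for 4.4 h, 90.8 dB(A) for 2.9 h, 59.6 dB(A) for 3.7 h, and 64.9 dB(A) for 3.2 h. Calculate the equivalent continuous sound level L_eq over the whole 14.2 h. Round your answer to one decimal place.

Weight each interval's intensity by its duration and average over T = 14.2 h:
Σ tᵢ·10^(Lᵢ/10) = 4.4·10^(56.4/10) + 2.9·10^(90.8/10) + 3.7·10^(59.6/10) + 3.2·10^(64.9/10) = 3.502e+09.
L_eq = 10·log₁₀(3.502e+09/14.2) = 83.92 dB(A).

83.9 dB(A)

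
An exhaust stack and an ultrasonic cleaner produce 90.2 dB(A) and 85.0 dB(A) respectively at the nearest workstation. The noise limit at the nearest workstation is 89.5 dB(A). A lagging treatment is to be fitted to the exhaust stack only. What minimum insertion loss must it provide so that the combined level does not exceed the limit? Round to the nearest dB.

Fixed contribution from the other source: Σ 10^(L/10) = 10^(85.0/10) = 3.162e+08 (85.00 dB(A)).
To meet 89.5 dB(A) overall, the treated exhaust stack may contribute at most 10^(89.5/10) − 3.162e+08 = 5.750e+08, i.e. 87.60 dB(A).
So the exhaust stack must be reduced from 90.2 to 87.60 dB(A): IL = 2.60 dB.

3 dB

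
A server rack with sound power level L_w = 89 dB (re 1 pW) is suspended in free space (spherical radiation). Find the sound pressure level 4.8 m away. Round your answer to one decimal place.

Free-field spherical radiation: L_p = L_w − 10·log₁₀(4π·r²), r = 4.8 m.
4π·r² = 289.5 m², 10·log₁₀ of that is 24.617 dB.
L_p = 89 − 24.617 = 64.38 dB.

64.4 dB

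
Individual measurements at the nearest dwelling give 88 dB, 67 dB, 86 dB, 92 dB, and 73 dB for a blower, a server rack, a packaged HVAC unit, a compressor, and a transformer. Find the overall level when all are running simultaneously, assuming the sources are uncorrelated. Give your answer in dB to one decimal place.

For uncorrelated sources the intensities add, so convert each level to linear form, sum, and take 10·log₁₀ of the total.
Σ 10^(L/10) = 10^(88/10) + 10^(67/10) + 10^(86/10) + 10^(92/10) + 10^(73/10) = 2.639e+09.
L_total = 10·log₁₀(2.639e+09) = 94.21 dB.

94.2 dB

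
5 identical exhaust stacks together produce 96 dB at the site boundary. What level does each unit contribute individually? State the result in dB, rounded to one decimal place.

89.0 dB

Dividing the total intensity by 5 lowers the level by 10·log₁₀ 5 = 6.990 dB: L₁ = 96 − 6.990.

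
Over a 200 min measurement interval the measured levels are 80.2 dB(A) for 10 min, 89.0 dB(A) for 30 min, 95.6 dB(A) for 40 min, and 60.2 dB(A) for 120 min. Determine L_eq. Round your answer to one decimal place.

The energy average is taken in the linear domain: L_eq = 10·log₁₀[(Σ tᵢ·10^(Lᵢ/10))/T], T = 200 min.
Σ tᵢ·10^(Lᵢ/10) = 10·10^(80.2/10) + 30·10^(89.0/10) + 40·10^(95.6/10) + 120·10^(60.2/10) = 1.702e+11.
L_eq = 10·log₁₀(1.702e+11/200) = 89.30 dB(A).

89.3 dB(A)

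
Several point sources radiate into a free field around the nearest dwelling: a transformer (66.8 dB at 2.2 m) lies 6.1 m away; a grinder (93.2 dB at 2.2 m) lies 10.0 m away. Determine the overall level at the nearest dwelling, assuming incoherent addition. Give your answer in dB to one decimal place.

Propagate each source to the receiver with L = L_ref − 20·log₁₀(r/r_ref), then add intensities.
transformer: 66.8 − 20·log₁₀(6.1/2.2) = 66.8 − 8.86 = 57.94 dB.
grinder: 93.2 − 20·log₁₀(10.0/2.2) = 93.2 − 13.15 = 80.05 dB.
Σ 10^(L/10) = 1.017e+08 → L_total = 10·log₁₀(1.017e+08) = 80.08 dB.

80.1 dB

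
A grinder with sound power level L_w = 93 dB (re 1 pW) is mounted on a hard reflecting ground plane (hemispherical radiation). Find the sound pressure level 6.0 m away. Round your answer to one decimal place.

L_p = L_w − 10·log₁₀(2π·r²) with r = 6.0 m.
2π·r² = 226.2 m², 10·log₁₀ of that is 23.545 dB.
L_p = 93 − 23.545 = 69.46 dB.

69.5 dB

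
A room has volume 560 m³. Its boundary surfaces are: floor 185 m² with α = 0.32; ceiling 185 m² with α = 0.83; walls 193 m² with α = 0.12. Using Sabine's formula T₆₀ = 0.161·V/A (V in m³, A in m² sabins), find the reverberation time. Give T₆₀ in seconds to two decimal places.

Summing Sᵢαᵢ: 185·0.32 + 185·0.83 + 193·0.12 = 235.91 m².
T₆₀ = 0.161 × 560 / 235.91 = 0.382 s.

0.38 s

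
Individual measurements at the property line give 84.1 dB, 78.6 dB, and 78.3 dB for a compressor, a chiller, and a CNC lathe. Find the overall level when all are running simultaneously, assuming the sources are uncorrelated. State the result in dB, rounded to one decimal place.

For uncorrelated sources the intensities add, so convert each level to linear form, sum, and take 10·log₁₀ of the total.
Σ 10^(L/10) = 10^(84.1/10) + 10^(78.6/10) + 10^(78.3/10) = 3.971e+08.
L_total = 10·log₁₀(3.971e+08) = 85.99 dB.

86.0 dB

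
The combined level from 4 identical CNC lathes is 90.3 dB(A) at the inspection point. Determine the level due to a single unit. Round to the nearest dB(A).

For N identical incoherent sources L_total = L₁ + 10·log₁₀ N, so L₁ = 90.3 − 10·log₁₀(4) = 90.3 − 6.021.

84 dB(A)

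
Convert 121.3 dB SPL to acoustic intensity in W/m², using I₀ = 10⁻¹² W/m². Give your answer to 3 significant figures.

1.35 W/m²

I = I₀·10^(L/10) = 10⁻¹² × 10^(121.3/10) = 10^(0.130).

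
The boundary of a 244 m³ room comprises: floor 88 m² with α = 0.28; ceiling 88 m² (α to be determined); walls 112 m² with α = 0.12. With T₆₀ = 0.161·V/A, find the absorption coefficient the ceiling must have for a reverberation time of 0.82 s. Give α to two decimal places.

Required total absorption A = 0.161·244/0.82 = 47.91 m².
Absorption from the other surfaces = 88·0.28 + 112·0.12 = 38.08 m², so the ceiling must supply 9.83 m² over 88 m².
α = 9.83/88 = 0.112.

0.11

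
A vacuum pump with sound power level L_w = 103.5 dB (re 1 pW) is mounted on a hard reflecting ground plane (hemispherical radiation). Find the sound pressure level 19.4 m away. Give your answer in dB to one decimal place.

69.8 dB

The power spreads over a hemisphere of area 2π·r², so L_p = L_w − 10·log₁₀(2π·r²).
2π·r² = 2365 m², 10·log₁₀ of that is 33.738 dB.
L_p = 103.5 − 33.738 = 69.76 dB.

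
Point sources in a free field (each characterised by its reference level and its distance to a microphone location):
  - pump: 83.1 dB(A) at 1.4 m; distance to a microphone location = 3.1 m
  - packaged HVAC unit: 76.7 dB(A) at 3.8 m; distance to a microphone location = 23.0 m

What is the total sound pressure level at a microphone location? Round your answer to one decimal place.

First find each source's level at the receiver (point-source: −20·log₁₀(r/r_ref)), then combine on an intensity basis.
pump: 83.1 − 20·log₁₀(3.1/1.4) = 83.1 − 6.90 = 76.20 dB(A).
packaged HVAC unit: 76.7 − 20·log₁₀(23.0/3.8) = 76.7 − 15.64 = 61.06 dB(A).
Σ 10^(L/10) = 4.292e+07 → L_total = 10·log₁₀(4.292e+07) = 76.33 dB(A).

76.3 dB(A)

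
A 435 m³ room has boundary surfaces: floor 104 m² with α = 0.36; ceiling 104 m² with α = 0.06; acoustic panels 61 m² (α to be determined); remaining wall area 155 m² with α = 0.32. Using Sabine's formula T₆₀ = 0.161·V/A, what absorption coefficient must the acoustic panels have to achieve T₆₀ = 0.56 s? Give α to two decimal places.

From T₆₀ = 0.161·V/A, the target T₆₀ = 0.56 s needs A = 0.161·435/0.56 = 125.06 m².
Absorption from the other surfaces = 104·0.36 + 104·0.06 + 155·0.32 = 93.28 m², so the acoustic panels must supply 31.78 m² over 61 m².
α = 31.78/61 = 0.521.

0.52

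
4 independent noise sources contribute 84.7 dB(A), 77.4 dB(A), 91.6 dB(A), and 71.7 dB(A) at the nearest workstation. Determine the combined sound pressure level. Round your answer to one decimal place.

92.6 dB(A)

Incoherent sources combine by intensity addition: L_total = 10·log₁₀(Σ 10^(L_i/10)).
Σ 10^(L/10) = 10^(84.7/10) + 10^(77.4/10) + 10^(91.6/10) + 10^(71.7/10) = 1.810e+09.
L_total = 10·log₁₀(1.810e+09) = 92.58 dB(A).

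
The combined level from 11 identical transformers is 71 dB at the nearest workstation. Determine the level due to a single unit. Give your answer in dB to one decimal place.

For N identical incoherent sources L_total = L₁ + 10·log₁₀ N, so L₁ = 71 − 10·log₁₀(11) = 71 − 10.414.

60.6 dB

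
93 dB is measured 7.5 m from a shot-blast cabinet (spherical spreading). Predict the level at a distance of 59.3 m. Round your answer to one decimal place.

Spherical spreading from a point source gives a 20·log₁₀(r₂/r₁) drop.
L₂ = 93 − 20·log₁₀(59.3/7.5) = 93 − 17.960 = 75.04 dB.

75.0 dB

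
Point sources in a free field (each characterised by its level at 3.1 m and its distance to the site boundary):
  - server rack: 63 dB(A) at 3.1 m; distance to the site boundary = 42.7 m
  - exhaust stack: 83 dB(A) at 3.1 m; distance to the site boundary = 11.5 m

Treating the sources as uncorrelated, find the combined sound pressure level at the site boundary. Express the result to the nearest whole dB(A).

72 dB(A)

First find each source's level at the receiver (point-source: −20·log₁₀(r/r_ref)), then combine on an intensity basis.
server rack: 63 − 20·log₁₀(42.7/3.1) = 63 − 22.78 = 40.22 dB(A).
exhaust stack: 83 − 20·log₁₀(11.5/3.1) = 83 − 11.39 = 71.61 dB(A).
Σ 10^(L/10) = 1.451e+07 → L_total = 10·log₁₀(1.451e+07) = 71.62 dB(A).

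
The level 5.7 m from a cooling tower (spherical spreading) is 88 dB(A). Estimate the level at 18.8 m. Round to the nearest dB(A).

For a point source, L₂ = L₁ − 20·log₁₀(r₂/r₁).
L₂ = 88 − 20·log₁₀(18.8/5.7) = 88 − 10.366 = 77.63 dB(A).

78 dB(A)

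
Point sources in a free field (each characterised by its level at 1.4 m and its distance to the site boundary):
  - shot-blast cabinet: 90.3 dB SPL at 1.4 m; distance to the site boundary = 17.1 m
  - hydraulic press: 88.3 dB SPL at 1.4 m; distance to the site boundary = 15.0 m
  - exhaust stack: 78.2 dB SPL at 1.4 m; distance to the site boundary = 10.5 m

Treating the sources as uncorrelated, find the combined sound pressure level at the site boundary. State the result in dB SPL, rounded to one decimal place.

71.5 dB SPL

Apply inverse-square spreading to bring every level to the receiver, then sum 10^(L/10).
shot-blast cabinet: 90.3 − 20·log₁₀(17.1/1.4) = 90.3 − 21.74 = 68.56 dB SPL.
hydraulic press: 88.3 − 20·log₁₀(15.0/1.4) = 88.3 − 20.60 = 67.70 dB SPL.
exhaust stack: 78.2 − 20·log₁₀(10.5/1.4) = 78.2 − 17.50 = 60.70 dB SPL.
Σ 10^(L/10) = 1.425e+07 → L_total = 10·log₁₀(1.425e+07) = 71.54 dB SPL.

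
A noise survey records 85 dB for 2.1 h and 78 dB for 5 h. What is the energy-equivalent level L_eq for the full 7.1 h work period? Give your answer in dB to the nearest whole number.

Weight each interval's intensity by its duration and average over T = 7.1 h:
Σ tᵢ·10^(Lᵢ/10) = 2.1·10^(85/10) + 5·10^(78/10) = 9.796e+08.
L_eq = 10·log₁₀(9.796e+08/7.1) = 81.40 dB.

81 dB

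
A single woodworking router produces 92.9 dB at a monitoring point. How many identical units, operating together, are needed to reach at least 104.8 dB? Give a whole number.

16

N identical sources give L₁ + 10·log₁₀ N, so require 10·log₁₀ N ≥ 104.8 − 92.9 = 11.9 dB.
N ≥ 10^(11.9/10) = 15.488, so N = 16.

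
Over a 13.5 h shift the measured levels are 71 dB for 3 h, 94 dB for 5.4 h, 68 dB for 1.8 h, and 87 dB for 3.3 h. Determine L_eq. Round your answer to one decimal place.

90.5 dB

The energy average is taken in the linear domain: L_eq = 10·log₁₀[(Σ tᵢ·10^(Lᵢ/10))/T], T = 13.5 h.
Σ tᵢ·10^(Lᵢ/10) = 3·10^(71/10) + 5.4·10^(94/10) + 1.8·10^(68/10) + 3.3·10^(87/10) = 1.527e+10.
L_eq = 10·log₁₀(1.527e+10/13.5) = 90.53 dB.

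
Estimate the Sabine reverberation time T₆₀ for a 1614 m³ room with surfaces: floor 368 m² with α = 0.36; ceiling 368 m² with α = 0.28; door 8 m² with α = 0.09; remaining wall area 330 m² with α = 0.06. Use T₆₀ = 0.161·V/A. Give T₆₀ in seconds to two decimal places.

1.01 s

A = Σ Sᵢαᵢ = 368·0.36 + 368·0.28 + 8·0.09 + 330·0.06 = 256.04 m².
T₆₀ = 0.161·V/A = 0.161·1614/256.04 = 1.015 s.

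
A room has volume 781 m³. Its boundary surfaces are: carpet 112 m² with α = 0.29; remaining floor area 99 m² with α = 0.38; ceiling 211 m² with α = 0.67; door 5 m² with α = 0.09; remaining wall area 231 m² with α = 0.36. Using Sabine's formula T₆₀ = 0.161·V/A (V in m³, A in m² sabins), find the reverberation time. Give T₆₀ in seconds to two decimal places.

0.43 s

Total absorption A = 112·0.29 + 99·0.38 + 211·0.67 + 5·0.09 + 231·0.36 = 295.08 m² sabins.
T₆₀ = 0.161 × 781 / 295.08 = 0.426 s.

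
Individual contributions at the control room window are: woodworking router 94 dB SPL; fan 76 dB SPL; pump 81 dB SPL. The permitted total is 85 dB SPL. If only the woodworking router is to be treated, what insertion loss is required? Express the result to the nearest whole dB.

12 dB

Fixed contribution from the other sources: Σ 10^(L/10) = 10^(76/10) + 10^(81/10) = 1.657e+08 (82.19 dB SPL).
To meet 85 dB SPL overall, the treated woodworking router may contribute at most 10^(85/10) − 1.657e+08 = 1.505e+08, i.e. 81.78 dB SPL.
Required insertion loss = 94 − 81.78 = 12.22 dB.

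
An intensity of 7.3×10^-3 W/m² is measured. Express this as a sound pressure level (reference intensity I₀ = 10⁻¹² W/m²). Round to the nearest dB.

99 dB

I/I₀ = 7.3×10^-3/10⁻¹² = 7.3×10^9, and L = 10·log₁₀(I/I₀).
L = 10·(0.8633 + 9) = 98.63 dB.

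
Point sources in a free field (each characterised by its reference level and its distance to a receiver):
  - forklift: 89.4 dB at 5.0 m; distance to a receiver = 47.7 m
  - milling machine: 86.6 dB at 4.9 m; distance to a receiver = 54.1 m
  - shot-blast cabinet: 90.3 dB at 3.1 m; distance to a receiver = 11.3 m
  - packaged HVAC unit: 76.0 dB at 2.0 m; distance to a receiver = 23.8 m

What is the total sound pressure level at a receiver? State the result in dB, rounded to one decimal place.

Apply inverse-square spreading to bring every level to the receiver, then sum 10^(L/10).
forklift: 89.4 − 20·log₁₀(47.7/5.0) = 89.4 − 19.59 = 69.81 dB.
milling machine: 86.6 − 20·log₁₀(54.1/4.9) = 86.6 − 20.86 = 65.74 dB.
shot-blast cabinet: 90.3 − 20·log₁₀(11.3/3.1) = 90.3 − 11.23 = 79.07 dB.
packaged HVAC unit: 76.0 − 20·log₁₀(23.8/2.0) = 76.0 − 21.51 = 54.49 dB.
Σ 10^(L/10) = 9.424e+07 → L_total = 10·log₁₀(9.424e+07) = 79.74 dB.

79.7 dB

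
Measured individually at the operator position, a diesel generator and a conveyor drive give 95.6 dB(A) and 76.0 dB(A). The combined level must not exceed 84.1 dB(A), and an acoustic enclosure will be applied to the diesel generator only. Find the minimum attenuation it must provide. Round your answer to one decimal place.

12.2 dB

Everything except the diesel generator sums to 10^(76.0/10) = 3.981e+07 in linear terms, 76.00 dB(A).
To meet 84.1 dB(A) overall, the treated diesel generator may contribute at most 10^(84.1/10) − 3.981e+07 = 2.172e+08, i.e. 83.37 dB(A).
So the diesel generator must be reduced from 95.6 to 83.37 dB(A): IL = 12.23 dB.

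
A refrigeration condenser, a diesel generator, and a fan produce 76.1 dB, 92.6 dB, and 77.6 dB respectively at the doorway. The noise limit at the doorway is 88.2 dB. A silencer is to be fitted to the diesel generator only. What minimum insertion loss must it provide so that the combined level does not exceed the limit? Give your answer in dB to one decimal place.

Fixed contribution from the other sources: Σ 10^(L/10) = 10^(76.1/10) + 10^(77.6/10) = 9.828e+07 (79.92 dB).
The limit corresponds to 10^(88.2/10) = 6.607e+08; subtracting the fixed part leaves 5.624e+08 for the diesel generator, i.e. 87.50 dB.
So the diesel generator must be reduced from 92.6 to 87.50 dB: IL = 5.10 dB.

5.1 dB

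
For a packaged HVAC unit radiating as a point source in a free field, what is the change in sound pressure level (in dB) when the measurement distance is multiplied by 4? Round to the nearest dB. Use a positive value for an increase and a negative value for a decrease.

With spherical spreading the level changes by −20·log₁₀(r₂/r₁).
ΔL = −20·log₁₀(4) = -12.04 dB.

-12 dB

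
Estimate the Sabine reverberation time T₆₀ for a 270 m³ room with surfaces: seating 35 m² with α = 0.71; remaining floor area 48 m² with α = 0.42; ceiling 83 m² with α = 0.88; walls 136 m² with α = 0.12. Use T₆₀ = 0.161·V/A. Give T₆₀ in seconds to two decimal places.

Summing Sᵢαᵢ: 35·0.71 + 48·0.42 + 83·0.88 + 136·0.12 = 134.37 m².
T₆₀ = 0.161 × 270 / 134.37 = 0.324 s.

0.32 s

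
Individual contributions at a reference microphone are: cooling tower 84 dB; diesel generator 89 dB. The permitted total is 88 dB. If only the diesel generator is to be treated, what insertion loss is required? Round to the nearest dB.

Fixed contribution from the other source: Σ 10^(L/10) = 10^(84/10) = 2.512e+08 (84.00 dB).
To meet 88 dB overall, the treated diesel generator may contribute at most 10^(88/10) − 2.512e+08 = 3.798e+08, i.e. 85.80 dB.
Required insertion loss = 89 − 85.80 = 3.20 dB.

3 dB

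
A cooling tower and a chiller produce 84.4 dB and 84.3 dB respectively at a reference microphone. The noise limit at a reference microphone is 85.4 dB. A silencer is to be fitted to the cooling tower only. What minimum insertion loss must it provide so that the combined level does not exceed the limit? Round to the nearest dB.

Fixed contribution from the other source: Σ 10^(L/10) = 10^(84.3/10) = 2.692e+08 (84.30 dB).
To meet 85.4 dB overall, the treated cooling tower may contribute at most 10^(85.4/10) − 2.692e+08 = 7.758e+07, i.e. 78.90 dB.
So the cooling tower must be reduced from 84.4 to 78.90 dB: IL = 5.50 dB.

6 dB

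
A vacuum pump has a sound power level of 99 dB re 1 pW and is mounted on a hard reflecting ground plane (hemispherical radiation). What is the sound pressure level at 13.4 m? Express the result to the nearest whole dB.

68 dB

The power spreads over a hemisphere of area 2π·r², so L_p = L_w − 10·log₁₀(2π·r²).
2π·r² = 1128 m², 10·log₁₀ of that is 30.524 dB.
L_p = 99 − 30.524 = 68.48 dB.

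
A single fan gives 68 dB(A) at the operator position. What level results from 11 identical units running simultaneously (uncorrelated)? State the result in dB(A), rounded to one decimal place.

L_total = L₁ + 10·log₁₀ N for N identical incoherent sources.
L_total = 68 + 10·log₁₀(11) = 68 + 10.414 = 78.41 dB(A).

78.4 dB(A)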